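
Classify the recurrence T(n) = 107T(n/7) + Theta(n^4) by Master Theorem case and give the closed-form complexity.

Master Theorem for T(n) = 107T(n/7) + O(n^4):

a = 107, b = 7, c = 4
log_b(a) = log_7(107) = 2.4014

Case 3: c = 4 > log_7(107) = 2.4014
T(n) = O(n^4) = O(n^4)

For T(n) = 107T(n/7) + O(n^4): log_7(107) = 2.4014. This is Case 3 of the Master Theorem (c > log_b(a), work dominated by root), giving O(n^4).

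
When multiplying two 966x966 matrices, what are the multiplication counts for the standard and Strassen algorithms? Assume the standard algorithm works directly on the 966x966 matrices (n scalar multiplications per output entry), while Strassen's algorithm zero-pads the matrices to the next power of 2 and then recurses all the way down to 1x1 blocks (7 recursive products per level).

Matrix multiplication for 966x966 matrices:

Strassen's algorithm requires power-of-2 dimensions. Pad 966x966 to 1024x1024 (next power of 2).

Standard algorithm: 966^3 = 901428696 multiplications
Strassen's algorithm: 7^(log2(1024)) = 7^10 = 282475249 multiplications
Savings: 901428696 - 282475249 = 618953447 multiplications

Standard: 901428696 multiplications (966^3). Strassen: 282475249 multiplications (7^10, after padding to 1024x1024). Strassen reduces 8 recursive multiplications to 7 at each level.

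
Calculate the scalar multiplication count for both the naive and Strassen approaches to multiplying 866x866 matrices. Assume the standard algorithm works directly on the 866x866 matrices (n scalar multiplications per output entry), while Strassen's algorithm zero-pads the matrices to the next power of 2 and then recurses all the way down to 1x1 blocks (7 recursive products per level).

Matrix multiplication for 866x866 matrices:

Strassen's algorithm requires power-of-2 dimensions. Pad 866x866 to 1024x1024 (next power of 2).

Standard algorithm: 866^3 = 649461896 multiplications
Strassen's algorithm: 7^(log2(1024)) = 7^10 = 282475249 multiplications
Savings: 649461896 - 282475249 = 366986647 multiplications

Standard: 649461896 multiplications (866^3). Strassen: 282475249 multiplications (7^10, after padding to 1024x1024). Strassen reduces 8 recursive multiplications to 7 at each level.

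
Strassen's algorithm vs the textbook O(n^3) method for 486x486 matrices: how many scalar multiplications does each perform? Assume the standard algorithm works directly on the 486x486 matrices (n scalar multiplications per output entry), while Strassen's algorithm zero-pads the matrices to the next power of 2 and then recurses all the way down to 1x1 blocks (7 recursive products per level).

Matrix multiplication for 486x486 matrices:

Strassen's algorithm requires power-of-2 dimensions. Pad 486x486 to 512x512 (next power of 2).

Standard algorithm: 486^3 = 114791256 multiplications
Strassen's algorithm: 7^(log2(512)) = 7^9 = 40353607 multiplications
Savings: 114791256 - 40353607 = 74437649 multiplications

Standard: 114791256 multiplications (486^3). Strassen: 40353607 multiplications (7^9, after padding to 512x512). Strassen reduces 8 recursive multiplications to 7 at each level.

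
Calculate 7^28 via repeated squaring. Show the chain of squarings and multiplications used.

Computing 7^28 by squaring (build up from 7^1; each line after the first costs one multiplication):

7^1 = 7
7^2 = (7^1)^2 = 7^2 = 49
7^3 = 7 * 7^2 = 7 * 49 = 343
7^6 = (7^3)^2 = 343^2 = 117649
7^7 = 7 * 7^6 = 7 * 117649 = 823543
7^14 = (7^7)^2 = 823543^2 = 678223072849
7^28 = (7^14)^2 = 678223072849^2 = 459986536544739960976801

Result: 459986536544739960976801
Multiplications needed: 6 (6 lines after 7^1)

7^28 = 459986536544739960976801. Using exponentiation by squaring, this requires 6 multiplications. The key idea: if the exponent is even, square the half-power; if odd, multiply by the base once.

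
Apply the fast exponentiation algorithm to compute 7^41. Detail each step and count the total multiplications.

Computing 7^41 by squaring (build up from 7^1; each line after the first costs one multiplication):

7^1 = 7
7^2 = (7^1)^2 = 7^2 = 49
7^4 = (7^2)^2 = 49^2 = 2401
7^5 = 7 * 7^4 = 7 * 2401 = 16807
7^10 = (7^5)^2 = 16807^2 = 282475249
7^20 = (7^10)^2 = 282475249^2 = 79792266297612001
7^40 = (7^20)^2 = 79792266297612001^2 = 6366805760909027985741435139224001
7^41 = 7 * 7^40 = 7 * 6366805760909027985741435139224001 = 44567640326363195900190045974568007

Result: 44567640326363195900190045974568007
Multiplications needed: 7 (7 lines after 7^1)

7^41 = 44567640326363195900190045974568007. Using exponentiation by squaring, this requires 7 multiplications. The key idea: if the exponent is even, square the half-power; if odd, multiply by the base once.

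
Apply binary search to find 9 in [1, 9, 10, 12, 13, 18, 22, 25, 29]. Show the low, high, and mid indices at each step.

Binary search for 9 in [1, 9, 10, 12, 13, 18, 22, 25, 29]:

lo=0, hi=8, mid=4, arr[mid]=13 -> 13 > 9, search left half
lo=0, hi=3, mid=1, arr[mid]=9 -> Found target at index 1!

Binary search finds 9 at index 1 after 2 comparisons. The search repeatedly halves the search space by comparing with the middle element.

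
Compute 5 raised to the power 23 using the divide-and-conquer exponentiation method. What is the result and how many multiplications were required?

Computing 5^23 by squaring (build up from 5^1; each line after the first costs one multiplication):

5^1 = 5
5^2 = (5^1)^2 = 5^2 = 25
5^4 = (5^2)^2 = 25^2 = 625
5^5 = 5 * 5^4 = 5 * 625 = 3125
5^10 = (5^5)^2 = 3125^2 = 9765625
5^11 = 5 * 5^10 = 5 * 9765625 = 48828125
5^22 = (5^11)^2 = 48828125^2 = 2384185791015625
5^23 = 5 * 5^22 = 5 * 2384185791015625 = 11920928955078125

Result: 11920928955078125
Multiplications needed: 7 (7 lines after 5^1)

5^23 = 11920928955078125. Using exponentiation by squaring, this requires 7 multiplications. The key idea: if the exponent is even, square the half-power; if odd, multiply by the base once.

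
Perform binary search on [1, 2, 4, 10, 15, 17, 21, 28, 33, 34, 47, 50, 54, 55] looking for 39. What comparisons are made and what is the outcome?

Binary search for 39 in [1, 2, 4, 10, 15, 17, 21, 28, 33, 34, 47, 50, 54, 55]:

lo=0, hi=13, mid=6, arr[mid]=21 -> 21 < 39, search right half
lo=7, hi=13, mid=10, arr[mid]=47 -> 47 > 39, search left half
lo=7, hi=9, mid=8, arr[mid]=33 -> 33 < 39, search right half
lo=9, hi=9, mid=9, arr[mid]=34 -> 34 < 39, search right half
lo=10 > hi=9, target 39 not found

Binary search determines that 39 is not in the array after 4 comparisons. The search space was exhausted without finding the target.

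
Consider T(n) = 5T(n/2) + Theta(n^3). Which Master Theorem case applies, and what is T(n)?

Master Theorem for T(n) = 5T(n/2) + O(n^3):

a = 5, b = 2, c = 3
log_b(a) = log_2(5) = 2.3219

Case 3: c = 3 > log_2(5) = 2.3219
T(n) = O(n^3) = O(n^3)

For T(n) = 5T(n/2) + O(n^3): log_2(5) = 2.3219. This is Case 3 of the Master Theorem (c > log_b(a), work dominated by root), giving O(n^3).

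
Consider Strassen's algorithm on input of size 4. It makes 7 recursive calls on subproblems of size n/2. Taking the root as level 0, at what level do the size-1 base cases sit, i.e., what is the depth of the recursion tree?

For divide and conquer with division factor 2:

Problem sizes at each level:
Level 0: 4
Level 1: 2
Level 2: 1

The root is level 0 and the size-1 base case is level 2 (the tree spans levels 0 through 2, i.e. 3 levels counting the root), so the depth is the number of divisions: log_2(4) = 2

The recursion tree depth is log_2(4) = 2. At each level, the problem size is divided by 2, so it takes 2 divisions to reduce to a base case of size 1. The algorithm makes 7 recursive calls at each level.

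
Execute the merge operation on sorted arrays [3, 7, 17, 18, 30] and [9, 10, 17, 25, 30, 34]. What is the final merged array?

Merging process:

Compare 3 vs 9: take 3 from left. Merged: [3]
Compare 7 vs 9: take 7 from left. Merged: [3, 7]
Compare 17 vs 9: take 9 from right. Merged: [3, 7, 9]
Compare 17 vs 10: take 10 from right. Merged: [3, 7, 9, 10]
Compare 17 vs 17: take 17 from left. Merged: [3, 7, 9, 10, 17]
Compare 18 vs 17: take 17 from right. Merged: [3, 7, 9, 10, 17, 17]
Compare 18 vs 25: take 18 from left. Merged: [3, 7, 9, 10, 17, 17, 18]
Compare 30 vs 25: take 25 from right. Merged: [3, 7, 9, 10, 17, 17, 18, 25]
Compare 30 vs 30: take 30 from left. Merged: [3, 7, 9, 10, 17, 17, 18, 25, 30]
Append remaining from right: [30, 34]. Merged: [3, 7, 9, 10, 17, 17, 18, 25, 30, 30, 34]

Final merged array: [3, 7, 9, 10, 17, 17, 18, 25, 30, 30, 34]
Total comparisons: 9

The merged array is [3, 7, 9, 10, 17, 17, 18, 25, 30, 30, 34], requiring 9 comparisons. The merge step runs in O(n) time where n is the total number of elements.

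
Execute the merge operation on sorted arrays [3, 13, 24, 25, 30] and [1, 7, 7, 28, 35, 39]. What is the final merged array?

Merging process:

Compare 3 vs 1: take 1 from right. Merged: [1]
Compare 3 vs 7: take 3 from left. Merged: [1, 3]
Compare 13 vs 7: take 7 from right. Merged: [1, 3, 7]
Compare 13 vs 7: take 7 from right. Merged: [1, 3, 7, 7]
Compare 13 vs 28: take 13 from left. Merged: [1, 3, 7, 7, 13]
Compare 24 vs 28: take 24 from left. Merged: [1, 3, 7, 7, 13, 24]
Compare 25 vs 28: take 25 from left. Merged: [1, 3, 7, 7, 13, 24, 25]
Compare 30 vs 28: take 28 from right. Merged: [1, 3, 7, 7, 13, 24, 25, 28]
Compare 30 vs 35: take 30 from left. Merged: [1, 3, 7, 7, 13, 24, 25, 28, 30]
Append remaining from right: [35, 39]. Merged: [1, 3, 7, 7, 13, 24, 25, 28, 30, 35, 39]

Final merged array: [1, 3, 7, 7, 13, 24, 25, 28, 30, 35, 39]
Total comparisons: 9

The merged array is [1, 3, 7, 7, 13, 24, 25, 28, 30, 35, 39], requiring 9 comparisons. The merge step runs in O(n) time where n is the total number of elements.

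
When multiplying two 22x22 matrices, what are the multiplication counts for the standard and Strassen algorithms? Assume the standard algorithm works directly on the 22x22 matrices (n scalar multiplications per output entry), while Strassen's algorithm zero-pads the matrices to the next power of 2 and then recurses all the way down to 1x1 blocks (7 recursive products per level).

Matrix multiplication for 22x22 matrices:

Strassen's algorithm requires power-of-2 dimensions. Pad 22x22 to 32x32 (next power of 2).

Standard algorithm: 22^3 = 10648 multiplications
Strassen's algorithm: 7^(log2(32)) = 7^5 = 16807 multiplications
Difference: 10648 - 16807 = -6159 (Strassen uses MORE here due to padding overhead — for small or just-over-power-of-2 n, padding can outweigh the per-level savings)

Standard: 10648 multiplications (22^3). Strassen: 16807 multiplications (7^5, after padding to 32x32). Strassen reduces 8 recursive multiplications to 7 at each level.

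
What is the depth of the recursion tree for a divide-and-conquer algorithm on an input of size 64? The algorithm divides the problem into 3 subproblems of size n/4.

For divide and conquer with division factor 4:

Problem sizes at each level:
Level 0: 64
Level 1: 16
Level 2: 4
Level 3: 1

The root is level 0 and the size-1 base case is level 3 (the tree spans levels 0 through 3, i.e. 4 levels counting the root), so the depth is the number of divisions: log_4(64) = 3

The recursion tree depth is log_4(64) = 3. At each level, the problem size is divided by 4, so it takes 3 divisions to reduce to a base case of size 1. The algorithm makes 3 recursive calls at each level.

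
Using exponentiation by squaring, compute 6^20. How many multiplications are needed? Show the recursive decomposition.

Computing 6^20 by squaring (build up from 6^1; each line after the first costs one multiplication):

6^1 = 6
6^2 = (6^1)^2 = 6^2 = 36
6^4 = (6^2)^2 = 36^2 = 1296
6^5 = 6 * 6^4 = 6 * 1296 = 7776
6^10 = (6^5)^2 = 7776^2 = 60466176
6^20 = (6^10)^2 = 60466176^2 = 3656158440062976

Result: 3656158440062976
Multiplications needed: 5 (5 lines after 6^1)

6^20 = 3656158440062976. Using exponentiation by squaring, this requires 5 multiplications. The key idea: if the exponent is even, square the half-power; if odd, multiply by the base once.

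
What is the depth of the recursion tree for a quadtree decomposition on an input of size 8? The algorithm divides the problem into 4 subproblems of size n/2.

For divide and conquer with division factor 2:

Problem sizes at each level:
Level 0: 8
Level 1: 4
Level 2: 2
Level 3: 1

The root is level 0 and the size-1 base case is level 3 (the tree spans levels 0 through 3, i.e. 4 levels counting the root), so the depth is the number of divisions: log_2(8) = 3

The recursion tree depth is log_2(8) = 3. At each level, the problem size is divided by 2, so it takes 3 divisions to reduce to a base case of size 1. The algorithm makes 4 recursive calls at each level.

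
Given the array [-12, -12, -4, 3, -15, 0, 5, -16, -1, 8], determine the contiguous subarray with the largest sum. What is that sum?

Using Kadane's algorithm on [-12, -12, -4, 3, -15, 0, 5, -16, -1, 8]:

Scanning through the array:
Position 1 (value -12): max_ending_here = -12, max_so_far = -12
Position 2 (value -4): max_ending_here = -4, max_so_far = -4
Position 3 (value 3): max_ending_here = 3, max_so_far = 3
Position 4 (value -15): max_ending_here = -12, max_so_far = 3
Position 5 (value 0): max_ending_here = 0, max_so_far = 3
Position 6 (value 5): max_ending_here = 5, max_so_far = 5
Position 7 (value -16): max_ending_here = -11, max_so_far = 5
Position 8 (value -1): max_ending_here = -1, max_so_far = 5
Position 9 (value 8): max_ending_here = 8, max_so_far = 8

Maximum subarray: [8]
Maximum sum: 8

The maximum subarray is [8] with sum 8. This subarray runs from index 9 to index 9.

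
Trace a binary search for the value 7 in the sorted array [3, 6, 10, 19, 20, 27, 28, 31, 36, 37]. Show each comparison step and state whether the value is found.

Binary search for 7 in [3, 6, 10, 19, 20, 27, 28, 31, 36, 37]:

lo=0, hi=9, mid=4, arr[mid]=20 -> 20 > 7, search left half
lo=0, hi=3, mid=1, arr[mid]=6 -> 6 < 7, search right half
lo=2, hi=3, mid=2, arr[mid]=10 -> 10 > 7, search left half
lo=2 > hi=1, target 7 not found

Binary search determines that 7 is not in the array after 3 comparisons. The search space was exhausted without finding the target.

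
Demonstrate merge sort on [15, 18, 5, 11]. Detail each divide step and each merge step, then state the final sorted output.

Merge sort trace:

Split: [15, 18, 5, 11] -> [15, 18] and [5, 11]
  Split: [15, 18] -> [15] and [18]
  Merge: [15] + [18] -> [15, 18]
  Split: [5, 11] -> [5] and [11]
  Merge: [5] + [11] -> [5, 11]
Merge: [15, 18] + [5, 11] -> [5, 11, 15, 18]

Final sorted array: [5, 11, 15, 18]

The merge sort proceeds by recursively splitting the array and merging sorted halves.
After all merges, the sorted array is [5, 11, 15, 18].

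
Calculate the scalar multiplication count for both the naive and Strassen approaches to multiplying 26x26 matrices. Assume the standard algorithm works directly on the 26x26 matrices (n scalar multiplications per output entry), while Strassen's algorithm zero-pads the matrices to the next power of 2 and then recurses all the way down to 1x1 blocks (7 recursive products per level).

Matrix multiplication for 26x26 matrices:

Strassen's algorithm requires power-of-2 dimensions. Pad 26x26 to 32x32 (next power of 2).

Standard algorithm: 26^3 = 17576 multiplications
Strassen's algorithm: 7^(log2(32)) = 7^5 = 16807 multiplications
Savings: 17576 - 16807 = 769 multiplications

Standard: 17576 multiplications (26^3). Strassen: 16807 multiplications (7^5, after padding to 32x32). Strassen reduces 8 recursive multiplications to 7 at each level.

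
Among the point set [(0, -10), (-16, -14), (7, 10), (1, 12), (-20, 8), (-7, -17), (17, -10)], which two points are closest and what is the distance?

Computing all pairwise distances among 7 points:

d((0, -10), (-16, -14)) = 16.4924
d((0, -10), (7, 10)) = 21.1896
d((0, -10), (1, 12)) = 22.0227
d((0, -10), (-20, 8)) = 26.9072
d((0, -10), (-7, -17)) = 9.8995
d((0, -10), (17, -10)) = 17.0
d((-16, -14), (7, 10)) = 33.2415
d((-16, -14), (1, 12)) = 31.0644
d((-16, -14), (-20, 8)) = 22.3607
d((-16, -14), (-7, -17)) = 9.4868
d((-16, -14), (17, -10)) = 33.2415
d((7, 10), (1, 12)) = 6.3246 <-- minimum
d((7, 10), (-20, 8)) = 27.074
d((7, 10), (-7, -17)) = 30.4138
d((7, 10), (17, -10)) = 22.3607
d((1, 12), (-20, 8)) = 21.3776
d((1, 12), (-7, -17)) = 30.0832
d((1, 12), (17, -10)) = 27.2029
d((-20, 8), (-7, -17)) = 28.178
d((-20, 8), (17, -10)) = 41.1461
d((-7, -17), (17, -10)) = 25.0

Closest pair: (7, 10) and (1, 12) with distance 6.3246

The closest pair is (7, 10) and (1, 12) with Euclidean distance 6.3246. For 7 points, brute-force pairwise comparison is shown above. For large n, the divide-and-conquer algorithm (sort by x, recurse on halves, check the dividing strip) achieves O(n log n).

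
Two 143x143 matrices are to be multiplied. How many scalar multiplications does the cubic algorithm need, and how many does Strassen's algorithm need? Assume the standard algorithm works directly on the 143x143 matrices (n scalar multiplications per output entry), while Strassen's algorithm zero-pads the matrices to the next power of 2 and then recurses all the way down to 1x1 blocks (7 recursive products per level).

Matrix multiplication for 143x143 matrices:

Strassen's algorithm requires power-of-2 dimensions. Pad 143x143 to 256x256 (next power of 2).

Standard algorithm: 143^3 = 2924207 multiplications
Strassen's algorithm: 7^(log2(256)) = 7^8 = 5764801 multiplications
Difference: 2924207 - 5764801 = -2840594 (Strassen uses MORE here due to padding overhead — for small or just-over-power-of-2 n, padding can outweigh the per-level savings)

Standard: 2924207 multiplications (143^3). Strassen: 5764801 multiplications (7^8, after padding to 256x256). Strassen reduces 8 recursive multiplications to 7 at each level.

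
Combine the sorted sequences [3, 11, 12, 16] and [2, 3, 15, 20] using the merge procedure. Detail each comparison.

Merging process:

Compare 3 vs 2: take 2 from right. Merged: [2]
Compare 3 vs 3: take 3 from left. Merged: [2, 3]
Compare 11 vs 3: take 3 from right. Merged: [2, 3, 3]
Compare 11 vs 15: take 11 from left. Merged: [2, 3, 3, 11]
Compare 12 vs 15: take 12 from left. Merged: [2, 3, 3, 11, 12]
Compare 16 vs 15: take 15 from right. Merged: [2, 3, 3, 11, 12, 15]
Compare 16 vs 20: take 16 from left. Merged: [2, 3, 3, 11, 12, 15, 16]
Append remaining from right: [20]. Merged: [2, 3, 3, 11, 12, 15, 16, 20]

Final merged array: [2, 3, 3, 11, 12, 15, 16, 20]
Total comparisons: 7

The merged array is [2, 3, 3, 11, 12, 15, 16, 20], requiring 7 comparisons. The merge step runs in O(n) time where n is the total number of elements.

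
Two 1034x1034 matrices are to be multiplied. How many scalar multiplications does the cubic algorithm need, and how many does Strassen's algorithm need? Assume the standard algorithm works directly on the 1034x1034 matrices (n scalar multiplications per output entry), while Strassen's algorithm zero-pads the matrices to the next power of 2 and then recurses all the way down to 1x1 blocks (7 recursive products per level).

Matrix multiplication for 1034x1034 matrices:

Strassen's algorithm requires power-of-2 dimensions. Pad 1034x1034 to 2048x2048 (next power of 2).

Standard algorithm: 1034^3 = 1105507304 multiplications
Strassen's algorithm: 7^(log2(2048)) = 7^11 = 1977326743 multiplications
Difference: 1105507304 - 1977326743 = -871819439 (Strassen uses MORE here due to padding overhead — for small or just-over-power-of-2 n, padding can outweigh the per-level savings)

Standard: 1105507304 multiplications (1034^3). Strassen: 1977326743 multiplications (7^11, after padding to 2048x2048). Strassen reduces 8 recursive multiplications to 7 at each level.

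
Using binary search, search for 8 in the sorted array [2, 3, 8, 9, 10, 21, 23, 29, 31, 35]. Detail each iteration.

Binary search for 8 in [2, 3, 8, 9, 10, 21, 23, 29, 31, 35]:

lo=0, hi=9, mid=4, arr[mid]=10 -> 10 > 8, search left half
lo=0, hi=3, mid=1, arr[mid]=3 -> 3 < 8, search right half
lo=2, hi=3, mid=2, arr[mid]=8 -> Found target at index 2!

Binary search finds 8 at index 2 after 3 comparisons. The search repeatedly halves the search space by comparing with the middle element.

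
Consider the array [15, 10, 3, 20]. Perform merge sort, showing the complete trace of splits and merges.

Merge sort trace:

Split: [15, 10, 3, 20] -> [15, 10] and [3, 20]
  Split: [15, 10] -> [15] and [10]
  Merge: [15] + [10] -> [10, 15]
  Split: [3, 20] -> [3] and [20]
  Merge: [3] + [20] -> [3, 20]
Merge: [10, 15] + [3, 20] -> [3, 10, 15, 20]

Final sorted array: [3, 10, 15, 20]

The merge sort proceeds by recursively splitting the array and merging sorted halves.
After all merges, the sorted array is [3, 10, 15, 20].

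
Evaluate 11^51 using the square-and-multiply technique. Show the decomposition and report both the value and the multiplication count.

Computing 11^51 by squaring (build up from 11^1; each line after the first costs one multiplication):

11^1 = 11
11^2 = (11^1)^2 = 11^2 = 121
11^3 = 11 * 11^2 = 11 * 121 = 1331
11^6 = (11^3)^2 = 1331^2 = 1771561
11^12 = (11^6)^2 = 1771561^2 = 3138428376721
11^24 = (11^12)^2 = 3138428376721^2 = 9849732675807611094711841
11^25 = 11 * 11^24 = 11 * 9849732675807611094711841 = 108347059433883722041830251
11^50 = (11^25)^2 = 108347059433883722041830251^2 = 11739085287969531650666649599035831993898213898723001
11^51 = 11 * 11^50 = 11 * 11739085287969531650666649599035831993898213898723001 = 129129938167664848157333145589394151932880352885953011

Result: 129129938167664848157333145589394151932880352885953011
Multiplications needed: 8 (8 lines after 11^1)

11^51 = 129129938167664848157333145589394151932880352885953011. Using exponentiation by squaring, this requires 8 multiplications. The key idea: if the exponent is even, square the half-power; if odd, multiply by the base once.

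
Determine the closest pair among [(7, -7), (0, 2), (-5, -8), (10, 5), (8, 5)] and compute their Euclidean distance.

Computing all pairwise distances among 5 points:

d((7, -7), (0, 2)) = 11.4018
d((7, -7), (-5, -8)) = 12.0416
d((7, -7), (10, 5)) = 12.3693
d((7, -7), (8, 5)) = 12.0416
d((0, 2), (-5, -8)) = 11.1803
d((0, 2), (10, 5)) = 10.4403
d((0, 2), (8, 5)) = 8.544
d((-5, -8), (10, 5)) = 19.8494
d((-5, -8), (8, 5)) = 18.3848
d((10, 5), (8, 5)) = 2.0 <-- minimum

Closest pair: (10, 5) and (8, 5) with distance 2.0

The closest pair is (10, 5) and (8, 5) with Euclidean distance 2.0. For 5 points, brute-force pairwise comparison is shown above. For large n, the divide-and-conquer algorithm (sort by x, recurse on halves, check the dividing strip) achieves O(n log n).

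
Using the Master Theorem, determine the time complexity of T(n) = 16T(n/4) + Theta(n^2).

Master Theorem for T(n) = 16T(n/4) + O(n^2):

a = 16, b = 4, c = 2
log_b(a) = log_4(16) = 2.0000

Case 2: c = 2 = log_4(16) = 2.0000
T(n) = O(n^2 log n) = O(n^2 log n)

For T(n) = 16T(n/4) + O(n^2): log_4(16) = 2.0000. This is Case 2 of the Master Theorem (c = log_b(a), equal work at all levels), giving O(n^2 log n).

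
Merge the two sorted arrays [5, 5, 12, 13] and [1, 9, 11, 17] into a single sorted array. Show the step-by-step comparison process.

Merging process:

Compare 5 vs 1: take 1 from right. Merged: [1]
Compare 5 vs 9: take 5 from left. Merged: [1, 5]
Compare 5 vs 9: take 5 from left. Merged: [1, 5, 5]
Compare 12 vs 9: take 9 from right. Merged: [1, 5, 5, 9]
Compare 12 vs 11: take 11 from right. Merged: [1, 5, 5, 9, 11]
Compare 12 vs 17: take 12 from left. Merged: [1, 5, 5, 9, 11, 12]
Compare 13 vs 17: take 13 from left. Merged: [1, 5, 5, 9, 11, 12, 13]
Append remaining from right: [17]. Merged: [1, 5, 5, 9, 11, 12, 13, 17]

Final merged array: [1, 5, 5, 9, 11, 12, 13, 17]
Total comparisons: 7

The merged array is [1, 5, 5, 9, 11, 12, 13, 17], requiring 7 comparisons. The merge step runs in O(n) time where n is the total number of elements.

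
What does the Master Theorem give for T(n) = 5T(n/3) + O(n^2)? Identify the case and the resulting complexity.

Master Theorem for T(n) = 5T(n/3) + O(n^2):

a = 5, b = 3, c = 2
log_b(a) = log_3(5) = 1.4650

Case 3: c = 2 > log_3(5) = 1.4650
T(n) = O(n^2) = O(n^2)

For T(n) = 5T(n/3) + O(n^2): log_3(5) = 1.4650. This is Case 3 of the Master Theorem (c > log_b(a), work dominated by root), giving O(n^2).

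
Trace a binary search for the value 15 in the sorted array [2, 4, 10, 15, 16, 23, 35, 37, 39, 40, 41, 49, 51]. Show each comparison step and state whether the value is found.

Binary search for 15 in [2, 4, 10, 15, 16, 23, 35, 37, 39, 40, 41, 49, 51]:

lo=0, hi=12, mid=6, arr[mid]=35 -> 35 > 15, search left half
lo=0, hi=5, mid=2, arr[mid]=10 -> 10 < 15, search right half
lo=3, hi=5, mid=4, arr[mid]=16 -> 16 > 15, search left half
lo=3, hi=3, mid=3, arr[mid]=15 -> Found target at index 3!

Binary search finds 15 at index 3 after 4 comparisons. The search repeatedly halves the search space by comparing with the middle element.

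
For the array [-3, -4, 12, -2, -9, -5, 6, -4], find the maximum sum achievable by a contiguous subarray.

Using Kadane's algorithm on [-3, -4, 12, -2, -9, -5, 6, -4]:

Scanning through the array:
Position 1 (value -4): max_ending_here = -4, max_so_far = -3
Position 2 (value 12): max_ending_here = 12, max_so_far = 12
Position 3 (value -2): max_ending_here = 10, max_so_far = 12
Position 4 (value -9): max_ending_here = 1, max_so_far = 12
Position 5 (value -5): max_ending_here = -4, max_so_far = 12
Position 6 (value 6): max_ending_here = 6, max_so_far = 12
Position 7 (value -4): max_ending_here = 2, max_so_far = 12

Maximum subarray: [12]
Maximum sum: 12

The maximum subarray is [12] with sum 12. This subarray runs from index 2 to index 2.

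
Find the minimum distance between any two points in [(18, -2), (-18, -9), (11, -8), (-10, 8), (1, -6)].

Computing all pairwise distances among 5 points:

d((18, -2), (-18, -9)) = 36.6742
d((18, -2), (11, -8)) = 9.2195 <-- minimum
d((18, -2), (-10, 8)) = 29.7321
d((18, -2), (1, -6)) = 17.4642
d((-18, -9), (11, -8)) = 29.0172
d((-18, -9), (-10, 8)) = 18.7883
d((-18, -9), (1, -6)) = 19.2354
d((11, -8), (-10, 8)) = 26.4008
d((11, -8), (1, -6)) = 10.198
d((-10, 8), (1, -6)) = 17.8045

Closest pair: (18, -2) and (11, -8) with distance 9.2195

The closest pair is (18, -2) and (11, -8) with Euclidean distance 9.2195. For 5 points, brute-force pairwise comparison is shown above. For large n, the divide-and-conquer algorithm (sort by x, recurse on halves, check the dividing strip) achieves O(n log n).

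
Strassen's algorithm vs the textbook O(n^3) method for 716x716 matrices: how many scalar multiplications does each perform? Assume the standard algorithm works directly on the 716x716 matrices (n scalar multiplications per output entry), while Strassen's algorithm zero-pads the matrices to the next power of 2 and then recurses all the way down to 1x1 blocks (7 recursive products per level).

Matrix multiplication for 716x716 matrices:

Strassen's algorithm requires power-of-2 dimensions. Pad 716x716 to 1024x1024 (next power of 2).

Standard algorithm: 716^3 = 367061696 multiplications
Strassen's algorithm: 7^(log2(1024)) = 7^10 = 282475249 multiplications
Savings: 367061696 - 282475249 = 84586447 multiplications

Standard: 367061696 multiplications (716^3). Strassen: 282475249 multiplications (7^10, after padding to 1024x1024). Strassen reduces 8 recursive multiplications to 7 at each level.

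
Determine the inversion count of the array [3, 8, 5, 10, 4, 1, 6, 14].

Finding inversions in [3, 8, 5, 10, 4, 1, 6, 14]:

(0, 5): arr[0]=3 > arr[5]=1
(1, 2): arr[1]=8 > arr[2]=5
(1, 4): arr[1]=8 > arr[4]=4
(1, 5): arr[1]=8 > arr[5]=1
(1, 6): arr[1]=8 > arr[6]=6
(2, 4): arr[2]=5 > arr[4]=4
(2, 5): arr[2]=5 > arr[5]=1
(3, 4): arr[3]=10 > arr[4]=4
(3, 5): arr[3]=10 > arr[5]=1
(3, 6): arr[3]=10 > arr[6]=6
(4, 5): arr[4]=4 > arr[5]=1

Total inversions: 11

The array has 11 inversion(s): (0,5), (1,2), (1,4), (1,5), (1,6), (2,4), (2,5), (3,4), (3,5), (3,6), (4,5). Each pair (i,j) satisfies i < j and arr[i] > arr[j].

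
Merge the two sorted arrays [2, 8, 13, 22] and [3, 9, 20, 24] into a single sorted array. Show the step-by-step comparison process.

Merging process:

Compare 2 vs 3: take 2 from left. Merged: [2]
Compare 8 vs 3: take 3 from right. Merged: [2, 3]
Compare 8 vs 9: take 8 from left. Merged: [2, 3, 8]
Compare 13 vs 9: take 9 from right. Merged: [2, 3, 8, 9]
Compare 13 vs 20: take 13 from left. Merged: [2, 3, 8, 9, 13]
Compare 22 vs 20: take 20 from right. Merged: [2, 3, 8, 9, 13, 20]
Compare 22 vs 24: take 22 from left. Merged: [2, 3, 8, 9, 13, 20, 22]
Append remaining from right: [24]. Merged: [2, 3, 8, 9, 13, 20, 22, 24]

Final merged array: [2, 3, 8, 9, 13, 20, 22, 24]
Total comparisons: 7

The merged array is [2, 3, 8, 9, 13, 20, 22, 24], requiring 7 comparisons. The merge step runs in O(n) time where n is the total number of elements.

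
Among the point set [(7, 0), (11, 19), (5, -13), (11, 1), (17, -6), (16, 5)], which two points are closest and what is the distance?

Computing all pairwise distances among 6 points:

d((7, 0), (11, 19)) = 19.4165
d((7, 0), (5, -13)) = 13.1529
d((7, 0), (11, 1)) = 4.1231 <-- minimum
d((7, 0), (17, -6)) = 11.6619
d((7, 0), (16, 5)) = 10.2956
d((11, 19), (5, -13)) = 32.5576
d((11, 19), (11, 1)) = 18.0
d((11, 19), (17, -6)) = 25.7099
d((11, 19), (16, 5)) = 14.8661
d((5, -13), (11, 1)) = 15.2315
d((5, -13), (17, -6)) = 13.8924
d((5, -13), (16, 5)) = 21.095
d((11, 1), (17, -6)) = 9.2195
d((11, 1), (16, 5)) = 6.4031
d((17, -6), (16, 5)) = 11.0454

Closest pair: (7, 0) and (11, 1) with distance 4.1231

The closest pair is (7, 0) and (11, 1) with Euclidean distance 4.1231. For 6 points, brute-force pairwise comparison is shown above. For large n, the divide-and-conquer algorithm (sort by x, recurse on halves, check the dividing strip) achieves O(n log n).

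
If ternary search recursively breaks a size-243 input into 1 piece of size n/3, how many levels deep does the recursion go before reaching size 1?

For divide and conquer with division factor 3:

Problem sizes at each level:
Level 0: 243
Level 1: 81
Level 2: 27
Level 3: 9
Level 4: 3
Level 5: 1

The root is level 0 and the size-1 base case is level 5 (the tree spans levels 0 through 5, i.e. 6 levels counting the root), so the depth is the number of divisions: log_3(243) = 5

The recursion tree depth is log_3(243) = 5. At each level, the problem size is divided by 3, so it takes 5 divisions to reduce to a base case of size 1. The algorithm makes 1 recursive call at each level.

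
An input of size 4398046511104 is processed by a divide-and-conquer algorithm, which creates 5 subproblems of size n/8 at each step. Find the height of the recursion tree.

For divide and conquer with division factor 8:

Problem sizes at each level:
Level 0: 4398046511104
Level 1: 549755813888
Level 2: 68719476736
Level 3: 8589934592
Level 4: 1073741824
Level 5: 134217728
Level 6: 16777216
Level 7: 2097152
Level 8: 262144
Level 9: 32768
Level 10: 4096
Level 11: 512
Level 12: 64
Level 13: 8
Level 14: 1

The root is level 0 and the size-1 base case is level 14 (the tree spans levels 0 through 14, i.e. 15 levels counting the root), so the depth is the number of divisions: log_8(4398046511104) = 14

The recursion tree depth is log_8(4398046511104) = 14. At each level, the problem size is divided by 8, so it takes 14 divisions to reduce to a base case of size 1. The algorithm makes 5 recursive calls at each level.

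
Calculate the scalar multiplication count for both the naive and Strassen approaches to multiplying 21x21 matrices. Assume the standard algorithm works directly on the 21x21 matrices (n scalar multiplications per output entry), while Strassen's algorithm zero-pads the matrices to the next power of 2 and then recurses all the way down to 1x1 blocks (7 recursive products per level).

Matrix multiplication for 21x21 matrices:

Strassen's algorithm requires power-of-2 dimensions. Pad 21x21 to 32x32 (next power of 2).

Standard algorithm: 21^3 = 9261 multiplications
Strassen's algorithm: 7^(log2(32)) = 7^5 = 16807 multiplications
Difference: 9261 - 16807 = -7546 (Strassen uses MORE here due to padding overhead — for small or just-over-power-of-2 n, padding can outweigh the per-level savings)

Standard: 9261 multiplications (21^3). Strassen: 16807 multiplications (7^5, after padding to 32x32). Strassen reduces 8 recursive multiplications to 7 at each level.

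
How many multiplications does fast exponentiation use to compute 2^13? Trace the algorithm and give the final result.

Computing 2^13 by squaring (build up from 2^1; each line after the first costs one multiplication):

2^1 = 2
2^2 = (2^1)^2 = 2^2 = 4
2^3 = 2 * 2^2 = 2 * 4 = 8
2^6 = (2^3)^2 = 8^2 = 64
2^12 = (2^6)^2 = 64^2 = 4096
2^13 = 2 * 2^12 = 2 * 4096 = 8192

Result: 8192
Multiplications needed: 5 (5 lines after 2^1)

2^13 = 8192. Using exponentiation by squaring, this requires 5 multiplications. The key idea: if the exponent is even, square the half-power; if odd, multiply by the base once.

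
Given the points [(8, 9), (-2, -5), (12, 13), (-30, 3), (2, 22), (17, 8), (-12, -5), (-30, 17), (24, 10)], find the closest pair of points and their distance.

Computing all pairwise distances among 9 points:

d((8, 9), (-2, -5)) = 17.2047
d((8, 9), (12, 13)) = 5.6569 <-- minimum
d((8, 9), (-30, 3)) = 38.4708
d((8, 9), (2, 22)) = 14.3178
d((8, 9), (17, 8)) = 9.0554
d((8, 9), (-12, -5)) = 24.4131
d((8, 9), (-30, 17)) = 38.833
d((8, 9), (24, 10)) = 16.0312
d((-2, -5), (12, 13)) = 22.8035
d((-2, -5), (-30, 3)) = 29.1204
d((-2, -5), (2, 22)) = 27.2947
d((-2, -5), (17, 8)) = 23.0217
d((-2, -5), (-12, -5)) = 10.0
d((-2, -5), (-30, 17)) = 35.609
d((-2, -5), (24, 10)) = 30.0167
d((12, 13), (-30, 3)) = 43.1741
d((12, 13), (2, 22)) = 13.4536
d((12, 13), (17, 8)) = 7.0711
d((12, 13), (-12, -5)) = 30.0
d((12, 13), (-30, 17)) = 42.19
d((12, 13), (24, 10)) = 12.3693
d((-30, 3), (2, 22)) = 37.2156
d((-30, 3), (17, 8)) = 47.2652
d((-30, 3), (-12, -5)) = 19.6977
d((-30, 3), (-30, 17)) = 14.0
d((-30, 3), (24, 10)) = 54.4518
d((2, 22), (17, 8)) = 20.5183
d((2, 22), (-12, -5)) = 30.4138
d((2, 22), (-30, 17)) = 32.3883
d((2, 22), (24, 10)) = 25.0599
d((17, 8), (-12, -5)) = 31.7805
d((17, 8), (-30, 17)) = 47.8539
d((17, 8), (24, 10)) = 7.2801
d((-12, -5), (-30, 17)) = 28.4253
d((-12, -5), (24, 10)) = 39.0
d((-30, 17), (24, 10)) = 54.4518

Closest pair: (8, 9) and (12, 13) with distance 5.6569

The closest pair is (8, 9) and (12, 13) with Euclidean distance 5.6569. For 9 points, brute-force pairwise comparison is shown above. For large n, the divide-and-conquer algorithm (sort by x, recurse on halves, check the dividing strip) achieves O(n log n).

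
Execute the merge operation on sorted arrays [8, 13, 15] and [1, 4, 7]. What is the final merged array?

Merging process:

Compare 8 vs 1: take 1 from right. Merged: [1]
Compare 8 vs 4: take 4 from right. Merged: [1, 4]
Compare 8 vs 7: take 7 from right. Merged: [1, 4, 7]
Append remaining from left: [8, 13, 15]. Merged: [1, 4, 7, 8, 13, 15]

Final merged array: [1, 4, 7, 8, 13, 15]
Total comparisons: 3

The merged array is [1, 4, 7, 8, 13, 15], requiring 3 comparisons. The merge step runs in O(n) time where n is the total number of elements.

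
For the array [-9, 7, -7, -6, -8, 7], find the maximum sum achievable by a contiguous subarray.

Using Kadane's algorithm on [-9, 7, -7, -6, -8, 7]:

Scanning through the array:
Position 1 (value 7): max_ending_here = 7, max_so_far = 7
Position 2 (value -7): max_ending_here = 0, max_so_far = 7
Position 3 (value -6): max_ending_here = -6, max_so_far = 7
Position 4 (value -8): max_ending_here = -8, max_so_far = 7
Position 5 (value 7): max_ending_here = 7, max_so_far = 7

Maximum subarray: [7]
Maximum sum: 7

The maximum subarray is [7] with sum 7. This subarray runs from index 1 to index 1.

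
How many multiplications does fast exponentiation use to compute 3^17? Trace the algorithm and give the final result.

Computing 3^17 by squaring (build up from 3^1; each line after the first costs one multiplication):

3^1 = 3
3^2 = (3^1)^2 = 3^2 = 9
3^4 = (3^2)^2 = 9^2 = 81
3^8 = (3^4)^2 = 81^2 = 6561
3^16 = (3^8)^2 = 6561^2 = 43046721
3^17 = 3 * 3^16 = 3 * 43046721 = 129140163

Result: 129140163
Multiplications needed: 5 (5 lines after 3^1)

3^17 = 129140163. Using exponentiation by squaring, this requires 5 multiplications. The key idea: if the exponent is even, square the half-power; if odd, multiply by the base once.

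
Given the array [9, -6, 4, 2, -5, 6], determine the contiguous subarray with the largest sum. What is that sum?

Using Kadane's algorithm on [9, -6, 4, 2, -5, 6]:

Scanning through the array:
Position 1 (value -6): max_ending_here = 3, max_so_far = 9
Position 2 (value 4): max_ending_here = 7, max_so_far = 9
Position 3 (value 2): max_ending_here = 9, max_so_far = 9
Position 4 (value -5): max_ending_here = 4, max_so_far = 9
Position 5 (value 6): max_ending_here = 10, max_so_far = 10

Maximum subarray: [9, -6, 4, 2, -5, 6]
Maximum sum: 10

The maximum subarray is [9, -6, 4, 2, -5, 6] with sum 10. This subarray runs from index 0 to index 5.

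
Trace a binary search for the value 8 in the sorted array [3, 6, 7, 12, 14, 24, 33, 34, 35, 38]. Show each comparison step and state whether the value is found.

Binary search for 8 in [3, 6, 7, 12, 14, 24, 33, 34, 35, 38]:

lo=0, hi=9, mid=4, arr[mid]=14 -> 14 > 8, search left half
lo=0, hi=3, mid=1, arr[mid]=6 -> 6 < 8, search right half
lo=2, hi=3, mid=2, arr[mid]=7 -> 7 < 8, search right half
lo=3, hi=3, mid=3, arr[mid]=12 -> 12 > 8, search left half
lo=3 > hi=2, target 8 not found

Binary search determines that 8 is not in the array after 4 comparisons. The search space was exhausted without finding the target.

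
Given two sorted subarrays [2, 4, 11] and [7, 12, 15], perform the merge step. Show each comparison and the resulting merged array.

Merging process:

Compare 2 vs 7: take 2 from left. Merged: [2]
Compare 4 vs 7: take 4 from left. Merged: [2, 4]
Compare 11 vs 7: take 7 from right. Merged: [2, 4, 7]
Compare 11 vs 12: take 11 from left. Merged: [2, 4, 7, 11]
Append remaining from right: [12, 15]. Merged: [2, 4, 7, 11, 12, 15]

Final merged array: [2, 4, 7, 11, 12, 15]
Total comparisons: 4

The merged array is [2, 4, 7, 11, 12, 15], requiring 4 comparisons. The merge step runs in O(n) time where n is the total number of elements.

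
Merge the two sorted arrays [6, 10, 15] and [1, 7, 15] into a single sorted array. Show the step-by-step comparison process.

Merging process:

Compare 6 vs 1: take 1 from right. Merged: [1]
Compare 6 vs 7: take 6 from left. Merged: [1, 6]
Compare 10 vs 7: take 7 from right. Merged: [1, 6, 7]
Compare 10 vs 15: take 10 from left. Merged: [1, 6, 7, 10]
Compare 15 vs 15: take 15 from left. Merged: [1, 6, 7, 10, 15]
Append remaining from right: [15]. Merged: [1, 6, 7, 10, 15, 15]

Final merged array: [1, 6, 7, 10, 15, 15]
Total comparisons: 5

The merged array is [1, 6, 7, 10, 15, 15], requiring 5 comparisons. The merge step runs in O(n) time where n is the total number of elements.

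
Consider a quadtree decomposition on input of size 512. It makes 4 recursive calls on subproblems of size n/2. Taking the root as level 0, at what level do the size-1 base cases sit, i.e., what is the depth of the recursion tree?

For divide and conquer with division factor 2:

Problem sizes at each level:
Level 0: 512
Level 1: 256
Level 2: 128
Level 3: 64
Level 4: 32
Level 5: 16
Level 6: 8
Level 7: 4
Level 8: 2
Level 9: 1

The root is level 0 and the size-1 base case is level 9 (the tree spans levels 0 through 9, i.e. 10 levels counting the root), so the depth is the number of divisions: log_2(512) = 9

The recursion tree depth is log_2(512) = 9. At each level, the problem size is divided by 2, so it takes 9 divisions to reduce to a base case of size 1. The algorithm makes 4 recursive calls at each level.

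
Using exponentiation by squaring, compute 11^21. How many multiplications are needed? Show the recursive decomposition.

Computing 11^21 by squaring (build up from 11^1; each line after the first costs one multiplication):

11^1 = 11
11^2 = (11^1)^2 = 11^2 = 121
11^4 = (11^2)^2 = 121^2 = 14641
11^5 = 11 * 11^4 = 11 * 14641 = 161051
11^10 = (11^5)^2 = 161051^2 = 25937424601
11^20 = (11^10)^2 = 25937424601^2 = 672749994932560009201
11^21 = 11 * 11^20 = 11 * 672749994932560009201 = 7400249944258160101211

Result: 7400249944258160101211
Multiplications needed: 6 (6 lines after 11^1)

11^21 = 7400249944258160101211. Using exponentiation by squaring, this requires 6 multiplications. The key idea: if the exponent is even, square the half-power; if odd, multiply by the base once.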